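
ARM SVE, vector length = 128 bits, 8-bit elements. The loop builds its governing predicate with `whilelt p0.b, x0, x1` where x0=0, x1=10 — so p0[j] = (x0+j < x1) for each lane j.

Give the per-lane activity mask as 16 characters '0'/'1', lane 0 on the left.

predicate = 1111111111000000

128-bit reg / 8-bit elem → 16 lanes
p0[j] = (0+j < 10); true for j=0..9 → 10 lanes set
bits (lane 0 leftmost): 1111111111000000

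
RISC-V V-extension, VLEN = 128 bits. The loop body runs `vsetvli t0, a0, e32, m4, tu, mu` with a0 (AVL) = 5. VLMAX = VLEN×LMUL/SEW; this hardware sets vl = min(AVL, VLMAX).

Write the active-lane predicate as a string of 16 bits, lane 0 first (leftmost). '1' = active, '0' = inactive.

lanes per group: 128·4/32 = 16
vl = min(AVL, VLMAX) = min(5, 16) = 5
bits (lane 0 leftmost): 1111100000000000

predicate = 1111100000000000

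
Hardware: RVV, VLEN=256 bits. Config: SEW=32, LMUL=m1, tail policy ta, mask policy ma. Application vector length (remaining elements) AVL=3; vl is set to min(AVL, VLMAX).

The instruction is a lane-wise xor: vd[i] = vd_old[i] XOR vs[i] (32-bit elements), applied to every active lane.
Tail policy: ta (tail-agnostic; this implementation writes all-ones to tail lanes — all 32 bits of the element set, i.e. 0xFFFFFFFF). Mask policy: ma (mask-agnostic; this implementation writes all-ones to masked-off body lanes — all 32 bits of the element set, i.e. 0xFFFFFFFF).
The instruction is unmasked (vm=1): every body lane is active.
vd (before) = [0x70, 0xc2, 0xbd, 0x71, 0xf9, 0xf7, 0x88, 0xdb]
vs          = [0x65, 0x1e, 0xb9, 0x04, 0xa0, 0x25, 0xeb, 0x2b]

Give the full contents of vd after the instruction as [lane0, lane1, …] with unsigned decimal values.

vd = [21, 220, 4, 4294967295, 4294967295, 4294967295, 4294967295, 4294967295]

VLMAX = VLEN×LMUL/SEW = 256×1/32 = 8
vl ← min(3, 8) = 3
vd[0] xor(0x70,0x65) -> 0x15
vd[1] xor(0xc2,0x1e) -> 0xdc
vd[2] xor(0xbd,0xb9) -> 0x04
vd[3] tail/ones -> 0xffffffff
vd[4] tail/ones -> 0xffffffff
vd[5] tail/ones -> 0xffffffff
vd[6] tail/ones -> 0xffffffff
vd[7] tail/ones -> 0xffffffff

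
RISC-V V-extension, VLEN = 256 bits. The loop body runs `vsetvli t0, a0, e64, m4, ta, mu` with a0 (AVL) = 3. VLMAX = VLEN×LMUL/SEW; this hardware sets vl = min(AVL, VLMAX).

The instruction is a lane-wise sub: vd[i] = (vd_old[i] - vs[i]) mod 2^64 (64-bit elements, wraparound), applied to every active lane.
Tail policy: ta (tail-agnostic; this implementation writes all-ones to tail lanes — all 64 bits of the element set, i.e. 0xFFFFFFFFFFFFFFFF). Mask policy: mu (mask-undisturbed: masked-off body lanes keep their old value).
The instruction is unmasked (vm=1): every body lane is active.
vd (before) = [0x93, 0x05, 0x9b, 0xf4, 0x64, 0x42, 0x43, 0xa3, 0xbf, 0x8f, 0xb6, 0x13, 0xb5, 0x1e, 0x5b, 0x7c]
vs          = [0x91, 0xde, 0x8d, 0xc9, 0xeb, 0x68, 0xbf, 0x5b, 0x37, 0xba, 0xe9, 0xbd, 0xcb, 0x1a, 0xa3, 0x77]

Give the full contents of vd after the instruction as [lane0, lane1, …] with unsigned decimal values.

VLMAX = VLEN×LMUL/SEW = 256×4/64 = 16
vl = min(AVL, VLMAX) = min(3, 16) = 3
lane  0: sub(0x93,0x91) ⇒ 0x02
lane  1: sub(0x05,0xde) ⇒ 0xffffffffffffff27
lane  2: sub(0x9b,0x8d) ⇒ 0x0e
lane  3: tail/ones ⇒ 0xffffffffffffffff
lane  4: tail/ones ⇒ 0xffffffffffffffff
lane  5: tail/ones ⇒ 0xffffffffffffffff
lane  6: tail/ones ⇒ 0xffffffffffffffff
lane  7: tail/ones ⇒ 0xffffffffffffffff
lane  8: tail/ones ⇒ 0xffffffffffffffff
lane  9: tail/ones ⇒ 0xffffffffffffffff
lane 10: tail/ones ⇒ 0xffffffffffffffff
lane 11: tail/ones ⇒ 0xffffffffffffffff
lane 12: tail/ones ⇒ 0xffffffffffffffff
lane 13: tail/ones ⇒ 0xffffffffffffffff
lane 14: tail/ones ⇒ 0xffffffffffffffff
lane 15: tail/ones ⇒ 0xffffffffffffffff

vd = [2, 18446744073709551399, 14, 18446744073709551615, 18446744073709551615, 18446744073709551615, 18446744073709551615, 18446744073709551615, 18446744073709551615, 18446744073709551615, 18446744073709551615, 18446744073709551615, 18446744073709551615, 18446744073709551615, 18446744073709551615, 18446744073709551615]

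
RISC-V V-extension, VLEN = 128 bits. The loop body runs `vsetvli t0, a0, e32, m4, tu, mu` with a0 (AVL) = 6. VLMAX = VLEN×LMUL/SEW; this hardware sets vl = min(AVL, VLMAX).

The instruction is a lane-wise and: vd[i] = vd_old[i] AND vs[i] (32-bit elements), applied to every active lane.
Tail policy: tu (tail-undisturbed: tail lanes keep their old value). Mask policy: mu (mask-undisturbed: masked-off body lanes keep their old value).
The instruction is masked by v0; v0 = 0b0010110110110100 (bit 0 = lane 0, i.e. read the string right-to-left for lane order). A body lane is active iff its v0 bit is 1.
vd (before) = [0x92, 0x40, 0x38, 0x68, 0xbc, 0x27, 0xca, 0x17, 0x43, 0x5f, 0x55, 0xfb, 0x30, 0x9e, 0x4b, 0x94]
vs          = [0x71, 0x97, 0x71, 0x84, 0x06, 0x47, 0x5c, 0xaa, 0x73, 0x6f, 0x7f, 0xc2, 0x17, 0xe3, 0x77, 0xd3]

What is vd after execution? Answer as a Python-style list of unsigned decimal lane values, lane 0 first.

VLMAX = (128 × 4) / 32 = 16 lanes
AVL=6 ≤ VLMAX=16, so vl = 6
  i=0: mask-off/keep → 146
  i=1: mask-off/keep → 64
  i=2: and(0x38,0x71) → 48
  i=3: mask-off/keep → 104
  i=4: and(0xbc,0x06) → 4
  i=5: and(0x27,0x47) → 7
  i=6: tail/keep → 202
  i=7: tail/keep → 23
  i=8: tail/keep → 67
  i=9: tail/keep → 95
  i=10: tail/keep → 85
  i=11: tail/keep → 251
  i=12: tail/keep → 48
  i=13: tail/keep → 158
  i=14: tail/keep → 75
  i=15: tail/keep → 148

vd = [146, 64, 48, 104, 4, 7, 202, 23, 67, 95, 85, 251, 48, 158, 75, 148]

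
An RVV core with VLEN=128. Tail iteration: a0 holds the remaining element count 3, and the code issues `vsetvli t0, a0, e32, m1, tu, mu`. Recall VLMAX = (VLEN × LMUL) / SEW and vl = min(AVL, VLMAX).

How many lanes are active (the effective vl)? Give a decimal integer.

lanes per group: 128·1/32 = 4
vl ← min(3, 4) = 3

vl = 3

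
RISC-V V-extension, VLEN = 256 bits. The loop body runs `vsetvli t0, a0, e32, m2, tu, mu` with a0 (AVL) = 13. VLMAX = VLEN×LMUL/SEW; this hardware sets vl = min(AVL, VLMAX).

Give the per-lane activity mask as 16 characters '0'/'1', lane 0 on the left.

VLMAX = VLEN×LMUL/SEW = 256×2/32 = 16
vl ← min(13, 16) = 13
bits (lane 0 leftmost): 1111111111111000

predicate = 1111111111111000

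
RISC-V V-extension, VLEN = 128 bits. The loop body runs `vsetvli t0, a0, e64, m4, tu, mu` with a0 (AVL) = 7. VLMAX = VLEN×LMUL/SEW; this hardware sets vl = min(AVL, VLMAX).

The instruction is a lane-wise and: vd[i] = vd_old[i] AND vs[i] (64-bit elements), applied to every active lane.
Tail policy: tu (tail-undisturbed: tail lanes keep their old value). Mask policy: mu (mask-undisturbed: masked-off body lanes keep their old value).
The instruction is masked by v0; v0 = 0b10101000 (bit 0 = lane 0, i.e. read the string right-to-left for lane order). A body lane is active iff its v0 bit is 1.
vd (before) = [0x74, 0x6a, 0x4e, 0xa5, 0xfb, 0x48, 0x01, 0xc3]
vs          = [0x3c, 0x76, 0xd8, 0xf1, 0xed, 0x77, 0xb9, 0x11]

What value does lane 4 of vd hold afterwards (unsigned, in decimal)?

vd[4] = 251

VLMAX = (128 × 4) / 64 = 8 lanes
AVL=7 ≤ VLMAX=8, so vl = 7
[0] mask-off/keep = 0x74
[1] mask-off/keep = 0x6a
[2] mask-off/keep = 0x4e
[3] and(0xa5,0xf1) = 0xa1
[4] mask-off/keep = 0xfb
[5] and(0x48,0x77) = 0x40
[6] mask-off/keep = 0x01
[7] tail/keep = 0xc3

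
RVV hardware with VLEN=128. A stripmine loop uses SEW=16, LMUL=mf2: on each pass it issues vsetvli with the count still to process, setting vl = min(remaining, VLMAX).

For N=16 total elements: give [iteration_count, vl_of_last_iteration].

VLMAX = (128 × 1/2) / 16 = 4 lanes
N=16: ⌈16/4⌉ = 4 iters; last vl = 16 − 3×4 = 4

[iterations, last_vl] = [4, 4]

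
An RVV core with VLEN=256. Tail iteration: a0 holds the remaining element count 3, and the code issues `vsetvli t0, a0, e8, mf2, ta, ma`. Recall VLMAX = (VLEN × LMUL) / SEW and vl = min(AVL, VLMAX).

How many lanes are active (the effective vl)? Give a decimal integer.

vl = 3

VLMAX = (256 × 1/2) / 8 = 16 lanes
AVL=3 ≤ VLMAX=16, so vl = 3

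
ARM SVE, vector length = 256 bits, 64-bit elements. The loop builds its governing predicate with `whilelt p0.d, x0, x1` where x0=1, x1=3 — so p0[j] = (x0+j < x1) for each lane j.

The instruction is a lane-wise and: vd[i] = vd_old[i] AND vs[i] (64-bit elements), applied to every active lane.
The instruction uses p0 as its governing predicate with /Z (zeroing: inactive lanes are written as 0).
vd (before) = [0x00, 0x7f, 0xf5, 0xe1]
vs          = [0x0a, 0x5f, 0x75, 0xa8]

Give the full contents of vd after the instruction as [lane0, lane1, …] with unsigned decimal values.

256-bit reg / 64-bit elem → 4 lanes
whilelt: lane j active iff 1+j < 3 → j < 2 → 2 active
[0] and(0x00,0x0a) = 0x00
[1] and(0x7f,0x5f) = 0x5f
[2] tail/zero = 0x00
[3] tail/zero = 0x00

vd = [0, 95, 0, 0]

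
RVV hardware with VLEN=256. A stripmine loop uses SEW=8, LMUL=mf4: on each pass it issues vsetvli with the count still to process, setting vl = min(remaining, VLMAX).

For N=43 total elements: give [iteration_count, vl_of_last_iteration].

[iterations, last_vl] = [6, 3]

VLMAX = (256 × 1/4) / 8 = 8 lanes
N=43: ⌈43/8⌉ = 6 iters; last vl = 43 − 5×8 = 3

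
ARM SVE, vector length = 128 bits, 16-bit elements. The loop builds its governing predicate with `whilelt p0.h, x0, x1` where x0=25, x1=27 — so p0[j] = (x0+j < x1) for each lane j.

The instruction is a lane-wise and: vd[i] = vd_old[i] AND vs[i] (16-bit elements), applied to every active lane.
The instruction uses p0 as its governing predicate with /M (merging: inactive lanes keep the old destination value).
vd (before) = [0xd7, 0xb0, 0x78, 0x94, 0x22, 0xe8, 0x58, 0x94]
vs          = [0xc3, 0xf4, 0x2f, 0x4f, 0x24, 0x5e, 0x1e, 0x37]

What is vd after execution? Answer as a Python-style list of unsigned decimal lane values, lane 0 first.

register lanes = 128/16 = 8
whilelt: lane j active iff 25+j < 27 → j < 2 → 2 active
lane  0: and(0xd7,0xc3) ⇒ 0xc3
lane  1: and(0xb0,0xf4) ⇒ 0xb0
lane  2: tail/keep ⇒ 0x78
lane  3: tail/keep ⇒ 0x94
lane  4: tail/keep ⇒ 0x22
lane  5: tail/keep ⇒ 0xe8
lane  6: tail/keep ⇒ 0x58
lane  7: tail/keep ⇒ 0x94

vd = [195, 176, 120, 148, 34, 232, 88, 148]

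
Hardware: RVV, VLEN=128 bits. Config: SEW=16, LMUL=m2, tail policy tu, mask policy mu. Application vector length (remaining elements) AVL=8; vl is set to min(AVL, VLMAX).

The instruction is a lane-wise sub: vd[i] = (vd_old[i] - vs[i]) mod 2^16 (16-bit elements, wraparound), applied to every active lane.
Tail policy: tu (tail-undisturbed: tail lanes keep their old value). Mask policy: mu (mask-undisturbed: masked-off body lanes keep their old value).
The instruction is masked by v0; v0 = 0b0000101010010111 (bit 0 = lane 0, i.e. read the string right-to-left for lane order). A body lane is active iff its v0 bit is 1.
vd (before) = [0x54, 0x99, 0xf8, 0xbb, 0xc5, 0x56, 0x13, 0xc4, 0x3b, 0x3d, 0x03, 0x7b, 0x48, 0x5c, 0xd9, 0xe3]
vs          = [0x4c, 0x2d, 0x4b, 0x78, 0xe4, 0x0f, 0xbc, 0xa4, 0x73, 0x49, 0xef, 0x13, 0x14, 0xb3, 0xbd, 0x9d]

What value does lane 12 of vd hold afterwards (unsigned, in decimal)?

lanes per group: 128·2/16 = 16
vl ← min(8, 16) = 8
  i=0: sub(0x54,0x4c) → 8
  i=1: sub(0x99,0x2d) → 108
  i=2: sub(0xf8,0x4b) → 173
  i=3: mask-off/keep → 187
  i=4: sub(0xc5,0xe4) → 65505
  i=5: mask-off/keep → 86
  i=6: mask-off/keep → 19
  i=7: sub(0xc4,0xa4) → 32
  i=8: tail/keep → 59
  i=9: tail/keep → 61
  i=10: tail/keep → 3
  i=11: tail/keep → 123
  i=12: tail/keep → 72
  i=13: tail/keep → 92
  i=14: tail/keep → 217
  i=15: tail/keep → 227

vd[12] = 72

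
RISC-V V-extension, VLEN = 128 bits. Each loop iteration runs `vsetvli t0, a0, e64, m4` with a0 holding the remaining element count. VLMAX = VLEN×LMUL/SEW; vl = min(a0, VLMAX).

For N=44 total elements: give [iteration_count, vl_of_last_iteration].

[iterations, last_vl] = [6, 4]

VLMAX = VLEN×LMUL/SEW = 128×4/64 = 8
N=44: ⌈44/8⌉ = 6 iters; last vl = 44 − 5×8 = 4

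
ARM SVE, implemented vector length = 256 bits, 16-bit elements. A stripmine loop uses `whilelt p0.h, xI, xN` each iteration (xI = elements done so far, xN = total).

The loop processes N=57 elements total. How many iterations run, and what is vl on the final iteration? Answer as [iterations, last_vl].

register lanes = 256/16 = 16
iterations = ceil(57/16) = 4; final-pass vl = 9

[iterations, last_vl] = [4, 9]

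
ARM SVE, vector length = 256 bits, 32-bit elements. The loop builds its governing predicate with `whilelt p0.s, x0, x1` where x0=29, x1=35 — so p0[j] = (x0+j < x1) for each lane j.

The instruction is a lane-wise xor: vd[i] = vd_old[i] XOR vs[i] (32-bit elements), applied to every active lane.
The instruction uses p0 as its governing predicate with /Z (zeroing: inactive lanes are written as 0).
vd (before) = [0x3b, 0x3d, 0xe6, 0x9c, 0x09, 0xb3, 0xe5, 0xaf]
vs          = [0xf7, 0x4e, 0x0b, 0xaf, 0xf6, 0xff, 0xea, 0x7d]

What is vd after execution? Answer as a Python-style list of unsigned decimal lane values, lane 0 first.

256-bit reg / 32-bit elem → 8 lanes
active while 29+j < 35, i.e. j ∈ [0,6) capped at 8 ⇒ 6
lane  0: xor(0x3b,0xf7) ⇒ 0xcc
lane  1: xor(0x3d,0x4e) ⇒ 0x73
lane  2: xor(0xe6,0x0b) ⇒ 0xed
lane  3: xor(0x9c,0xaf) ⇒ 0x33
lane  4: xor(0x09,0xf6) ⇒ 0xff
lane  5: xor(0xb3,0xff) ⇒ 0x4c
lane  6: tail/zero ⇒ 0x00
lane  7: tail/zero ⇒ 0x00

vd = [204, 115, 237, 51, 255, 76, 0, 0]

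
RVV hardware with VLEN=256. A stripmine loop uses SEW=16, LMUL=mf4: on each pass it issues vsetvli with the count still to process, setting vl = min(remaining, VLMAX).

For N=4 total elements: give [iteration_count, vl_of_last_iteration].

lanes per group: 256·1/4/16 = 4
iterations = ceil(4/4) = 1; final-pass vl = 4

[iterations, last_vl] = [1, 4]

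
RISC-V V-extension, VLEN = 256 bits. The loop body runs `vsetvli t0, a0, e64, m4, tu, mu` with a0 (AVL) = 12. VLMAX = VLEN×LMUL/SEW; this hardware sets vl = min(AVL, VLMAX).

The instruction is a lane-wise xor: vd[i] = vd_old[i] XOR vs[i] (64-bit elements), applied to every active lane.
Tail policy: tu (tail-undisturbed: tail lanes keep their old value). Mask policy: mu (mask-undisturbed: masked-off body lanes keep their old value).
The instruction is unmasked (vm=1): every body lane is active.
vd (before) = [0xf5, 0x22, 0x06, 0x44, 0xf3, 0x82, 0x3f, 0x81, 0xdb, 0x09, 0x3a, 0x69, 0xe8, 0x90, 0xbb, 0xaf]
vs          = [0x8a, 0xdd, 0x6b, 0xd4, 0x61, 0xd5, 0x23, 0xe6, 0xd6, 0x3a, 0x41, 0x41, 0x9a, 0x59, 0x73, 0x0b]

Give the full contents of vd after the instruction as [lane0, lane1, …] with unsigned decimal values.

VLMAX = VLEN×LMUL/SEW = 256×4/64 = 16
vl = min(AVL, VLMAX) = min(12, 16) = 12
vd[0] xor(0xf5,0x8a) -> 0x7f
vd[1] xor(0x22,0xdd) -> 0xff
vd[2] xor(0x06,0x6b) -> 0x6d
vd[3] xor(0x44,0xd4) -> 0x90
vd[4] xor(0xf3,0x61) -> 0x92
vd[5] xor(0x82,0xd5) -> 0x57
vd[6] xor(0x3f,0x23) -> 0x1c
vd[7] xor(0x81,0xe6) -> 0x67
vd[8] xor(0xdb,0xd6) -> 0x0d
vd[9] xor(0x09,0x3a) -> 0x33
vd[10] xor(0x3a,0x41) -> 0x7b
vd[11] xor(0x69,0x41) -> 0x28
vd[12] tail/keep -> 0xe8
vd[13] tail/keep -> 0x90
vd[14] tail/keep -> 0xbb
vd[15] tail/keep -> 0xaf

vd = [127, 255, 109, 144, 146, 87, 28, 103, 13, 51, 123, 40, 232, 144, 187, 175]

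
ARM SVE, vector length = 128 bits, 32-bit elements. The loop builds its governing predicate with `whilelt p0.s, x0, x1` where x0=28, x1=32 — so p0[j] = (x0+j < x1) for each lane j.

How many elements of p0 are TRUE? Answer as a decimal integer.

vl = 4

lane count: 128 div 32 = 4
p0[j] = (28+j < 32); true for j=0..3 → 4 lanes set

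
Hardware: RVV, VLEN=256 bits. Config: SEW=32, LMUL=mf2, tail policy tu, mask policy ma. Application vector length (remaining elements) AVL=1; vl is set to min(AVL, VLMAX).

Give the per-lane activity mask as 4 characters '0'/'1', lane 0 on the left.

predicate = 1000

lanes per group: 256·1/2/32 = 4
vl ← min(1, 4) = 1
bits (lane 0 leftmost): 1000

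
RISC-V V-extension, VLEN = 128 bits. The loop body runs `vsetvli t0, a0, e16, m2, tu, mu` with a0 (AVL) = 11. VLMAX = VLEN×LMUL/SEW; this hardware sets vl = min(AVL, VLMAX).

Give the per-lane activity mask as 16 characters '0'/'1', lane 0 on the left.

VLMAX = (128 × 2) / 16 = 16 lanes
vl ← min(11, 16) = 11
bits (lane 0 leftmost): 1111111111100000

predicate = 1111111111100000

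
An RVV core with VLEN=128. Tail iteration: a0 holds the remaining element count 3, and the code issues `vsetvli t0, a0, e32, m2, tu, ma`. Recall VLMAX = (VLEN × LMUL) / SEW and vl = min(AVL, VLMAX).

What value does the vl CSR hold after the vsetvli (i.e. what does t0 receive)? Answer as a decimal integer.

VLMAX = VLEN×LMUL/SEW = 128×2/32 = 8
vl = min(AVL, VLMAX) = min(3, 8) = 3

vl = 3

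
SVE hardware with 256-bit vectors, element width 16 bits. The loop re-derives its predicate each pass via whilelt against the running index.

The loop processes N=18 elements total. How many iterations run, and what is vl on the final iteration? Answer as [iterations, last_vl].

lane count: 256 div 16 = 16
N=18: ⌈18/16⌉ = 2 iters; last vl = 18 − 1×16 = 2

[iterations, last_vl] = [2, 2]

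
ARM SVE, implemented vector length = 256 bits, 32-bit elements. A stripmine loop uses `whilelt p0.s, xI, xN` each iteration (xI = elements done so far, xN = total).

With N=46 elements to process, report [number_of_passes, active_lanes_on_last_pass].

register lanes = 256/32 = 8
N=46: ⌈46/8⌉ = 6 iters; last vl = 46 − 5×8 = 6

[iterations, last_vl] = [6, 6]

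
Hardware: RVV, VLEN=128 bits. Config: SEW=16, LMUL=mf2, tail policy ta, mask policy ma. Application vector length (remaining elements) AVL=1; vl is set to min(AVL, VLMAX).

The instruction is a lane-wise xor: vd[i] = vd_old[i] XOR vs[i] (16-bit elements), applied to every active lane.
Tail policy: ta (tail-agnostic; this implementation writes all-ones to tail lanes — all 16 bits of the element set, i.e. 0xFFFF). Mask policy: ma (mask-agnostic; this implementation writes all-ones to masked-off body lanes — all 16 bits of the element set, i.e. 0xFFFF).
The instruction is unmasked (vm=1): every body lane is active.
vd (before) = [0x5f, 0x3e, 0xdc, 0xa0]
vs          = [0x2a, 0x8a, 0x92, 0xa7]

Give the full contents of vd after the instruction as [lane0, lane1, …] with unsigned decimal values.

VLMAX = VLEN×LMUL/SEW = 128×1/2/16 = 4
vl ← min(1, 4) = 1
vd[0] xor(0x5f,0x2a) -> 0x75
vd[1] tail/ones -> 0xffff
vd[2] tail/ones -> 0xffff
vd[3] tail/ones -> 0xffff

vd = [117, 65535, 65535, 65535]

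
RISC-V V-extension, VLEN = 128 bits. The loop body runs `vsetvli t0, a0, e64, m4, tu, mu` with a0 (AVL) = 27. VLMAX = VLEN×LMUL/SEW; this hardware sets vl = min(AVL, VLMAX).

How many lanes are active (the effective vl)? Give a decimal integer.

vl = 8

VLMAX = (128 × 4) / 64 = 8 lanes
vl = min(AVL, VLMAX) = min(27, 8) = 8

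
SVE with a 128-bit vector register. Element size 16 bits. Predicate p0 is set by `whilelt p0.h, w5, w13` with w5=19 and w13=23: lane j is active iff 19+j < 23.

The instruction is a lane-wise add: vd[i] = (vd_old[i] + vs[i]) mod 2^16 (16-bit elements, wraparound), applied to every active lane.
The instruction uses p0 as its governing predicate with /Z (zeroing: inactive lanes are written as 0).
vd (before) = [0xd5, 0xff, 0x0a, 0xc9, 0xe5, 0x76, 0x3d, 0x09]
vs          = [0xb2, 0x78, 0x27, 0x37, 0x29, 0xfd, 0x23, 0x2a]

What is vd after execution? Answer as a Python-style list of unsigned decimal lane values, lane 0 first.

lane count: 128 div 16 = 8
active while 19+j < 23, i.e. j ∈ [0,4) capped at 8 ⇒ 4
  i=0: add(0xd5,0xb2) → 391
  i=1: add(0xff,0x78) → 375
  i=2: add(0x0a,0x27) → 49
  i=3: add(0xc9,0x37) → 256
  i=4: tail/zero → 0
  i=5: tail/zero → 0
  i=6: tail/zero → 0
  i=7: tail/zero → 0

vd = [391, 375, 49, 256, 0, 0, 0, 0]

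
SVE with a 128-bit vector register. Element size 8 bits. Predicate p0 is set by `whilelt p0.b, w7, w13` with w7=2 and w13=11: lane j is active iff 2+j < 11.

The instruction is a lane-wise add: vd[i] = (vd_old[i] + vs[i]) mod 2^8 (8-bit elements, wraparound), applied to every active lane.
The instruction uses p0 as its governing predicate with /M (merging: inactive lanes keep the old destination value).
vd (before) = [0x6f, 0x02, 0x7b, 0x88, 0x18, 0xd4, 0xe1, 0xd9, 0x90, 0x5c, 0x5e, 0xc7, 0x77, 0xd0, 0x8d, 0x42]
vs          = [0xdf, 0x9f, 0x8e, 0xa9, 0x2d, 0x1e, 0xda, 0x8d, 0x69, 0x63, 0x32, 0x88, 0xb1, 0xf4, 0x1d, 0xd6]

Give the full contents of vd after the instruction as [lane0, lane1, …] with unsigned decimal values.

vd = [78, 161, 9, 49, 69, 242, 187, 102, 249, 92, 94, 199, 119, 208, 141, 66]

register lanes = 128/8 = 16
active while 2+j < 11, i.e. j ∈ [0,9) capped at 16 ⇒ 9
  i=0: add(0x6f,0xdf) → 78
  i=1: add(0x02,0x9f) → 161
  i=2: add(0x7b,0x8e) → 9
  i=3: add(0x88,0xa9) → 49
  i=4: add(0x18,0x2d) → 69
  i=5: add(0xd4,0x1e) → 242
  i=6: add(0xe1,0xda) → 187
  i=7: add(0xd9,0x8d) → 102
  i=8: add(0x90,0x69) → 249
  i=9: tail/keep → 92
  i=10: tail/keep → 94
  i=11: tail/keep → 199
  i=12: tail/keep → 119
  i=13: tail/keep → 208
  i=14: tail/keep → 141
  i=15: tail/keep → 66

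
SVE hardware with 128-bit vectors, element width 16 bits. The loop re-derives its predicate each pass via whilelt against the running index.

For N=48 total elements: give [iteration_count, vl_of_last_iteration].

128-bit reg / 16-bit elem → 8 lanes
N=48: ⌈48/8⌉ = 6 iters; last vl = 48 − 5×8 = 8

[iterations, last_vl] = [6, 8]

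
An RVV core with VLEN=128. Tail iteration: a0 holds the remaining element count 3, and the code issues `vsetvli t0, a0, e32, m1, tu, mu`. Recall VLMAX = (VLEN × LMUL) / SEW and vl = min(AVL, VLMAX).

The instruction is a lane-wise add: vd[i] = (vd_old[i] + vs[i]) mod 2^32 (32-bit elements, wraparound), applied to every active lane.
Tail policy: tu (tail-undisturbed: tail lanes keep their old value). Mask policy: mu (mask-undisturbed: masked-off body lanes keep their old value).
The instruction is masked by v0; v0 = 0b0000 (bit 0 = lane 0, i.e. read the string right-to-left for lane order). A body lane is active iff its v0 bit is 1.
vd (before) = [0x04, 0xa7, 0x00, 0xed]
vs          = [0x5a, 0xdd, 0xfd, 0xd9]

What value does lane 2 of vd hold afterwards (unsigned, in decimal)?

VLMAX = VLEN×LMUL/SEW = 128×1/32 = 4
AVL=3 ≤ VLMAX=4, so vl = 3
lane  0: mask-off/keep ⇒ 0x04
lane  1: mask-off/keep ⇒ 0xa7
lane  2: mask-off/keep ⇒ 0x00
lane  3: tail/keep ⇒ 0xed

vd[2] = 0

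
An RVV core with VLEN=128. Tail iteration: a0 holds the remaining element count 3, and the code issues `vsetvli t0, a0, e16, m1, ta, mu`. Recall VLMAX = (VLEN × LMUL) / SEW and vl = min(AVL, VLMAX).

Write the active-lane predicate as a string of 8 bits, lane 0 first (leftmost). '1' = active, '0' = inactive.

predicate = 11100000

VLMAX = VLEN×LMUL/SEW = 128×1/16 = 8
vl = min(AVL, VLMAX) = min(3, 8) = 3
bits (lane 0 leftmost): 11100000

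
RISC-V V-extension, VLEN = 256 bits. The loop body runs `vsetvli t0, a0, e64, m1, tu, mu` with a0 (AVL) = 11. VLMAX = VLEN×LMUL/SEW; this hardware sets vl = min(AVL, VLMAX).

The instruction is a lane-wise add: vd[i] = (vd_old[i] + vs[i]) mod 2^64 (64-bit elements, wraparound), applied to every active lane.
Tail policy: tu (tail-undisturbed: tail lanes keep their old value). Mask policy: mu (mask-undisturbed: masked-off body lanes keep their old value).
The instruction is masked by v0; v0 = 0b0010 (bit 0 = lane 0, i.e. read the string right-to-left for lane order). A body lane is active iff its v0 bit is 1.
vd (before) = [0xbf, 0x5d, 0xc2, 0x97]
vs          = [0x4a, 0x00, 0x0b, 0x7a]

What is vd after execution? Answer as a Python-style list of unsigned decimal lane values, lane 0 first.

vd = [191, 93, 194, 151]

VLMAX = (256 × 1) / 64 = 4 lanes
vl ← min(11, 4) = 4
  i=0: mask-off/keep → 191
  i=1: add(0x5d,0x00) → 93
  i=2: mask-off/keep → 194
  i=3: mask-off/keep → 151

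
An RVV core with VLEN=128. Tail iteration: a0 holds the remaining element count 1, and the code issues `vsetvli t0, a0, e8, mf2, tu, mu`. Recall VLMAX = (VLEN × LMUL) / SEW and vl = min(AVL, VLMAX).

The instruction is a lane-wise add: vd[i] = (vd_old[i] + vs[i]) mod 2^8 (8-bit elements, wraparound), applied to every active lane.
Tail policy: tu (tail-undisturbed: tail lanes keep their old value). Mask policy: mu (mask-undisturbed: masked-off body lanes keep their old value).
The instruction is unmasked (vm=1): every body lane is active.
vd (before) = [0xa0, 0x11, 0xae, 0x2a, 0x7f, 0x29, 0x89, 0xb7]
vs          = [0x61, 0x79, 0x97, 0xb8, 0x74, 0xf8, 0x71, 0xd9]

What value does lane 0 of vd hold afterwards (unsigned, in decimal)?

VLMAX = VLEN×LMUL/SEW = 128×1/2/8 = 8
AVL=1 ≤ VLMAX=8, so vl = 1
  i=0: add(0xa0,0x61) → 1
  i=1: tail/keep → 17
  i=2: tail/keep → 174
  i=3: tail/keep → 42
  i=4: tail/keep → 127
  i=5: tail/keep → 41
  i=6: tail/keep → 137
  i=7: tail/keep → 183

vd[0] = 1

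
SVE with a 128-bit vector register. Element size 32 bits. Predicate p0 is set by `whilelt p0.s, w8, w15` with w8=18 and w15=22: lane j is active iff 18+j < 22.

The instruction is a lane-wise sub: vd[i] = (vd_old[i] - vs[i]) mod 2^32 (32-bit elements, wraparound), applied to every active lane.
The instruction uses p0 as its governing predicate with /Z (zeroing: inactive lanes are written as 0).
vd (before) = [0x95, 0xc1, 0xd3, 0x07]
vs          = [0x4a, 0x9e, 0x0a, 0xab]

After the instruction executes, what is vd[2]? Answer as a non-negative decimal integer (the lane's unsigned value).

128-bit reg / 32-bit elem → 4 lanes
whilelt: lane j active iff 18+j < 22 → j < 4 → 4 active
  i=0: sub(0x95,0x4a) → 75
  i=1: sub(0xc1,0x9e) → 35
  i=2: sub(0xd3,0x0a) → 201
  i=3: sub(0x07,0xab) → 4294967132

vd[2] = 201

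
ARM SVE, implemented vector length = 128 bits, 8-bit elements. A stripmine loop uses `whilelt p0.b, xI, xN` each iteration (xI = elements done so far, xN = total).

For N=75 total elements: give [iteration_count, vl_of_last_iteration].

lane count: 128 div 8 = 16
iterations = ceil(75/16) = 5; final-pass vl = 11

[iterations, last_vl] = [5, 11]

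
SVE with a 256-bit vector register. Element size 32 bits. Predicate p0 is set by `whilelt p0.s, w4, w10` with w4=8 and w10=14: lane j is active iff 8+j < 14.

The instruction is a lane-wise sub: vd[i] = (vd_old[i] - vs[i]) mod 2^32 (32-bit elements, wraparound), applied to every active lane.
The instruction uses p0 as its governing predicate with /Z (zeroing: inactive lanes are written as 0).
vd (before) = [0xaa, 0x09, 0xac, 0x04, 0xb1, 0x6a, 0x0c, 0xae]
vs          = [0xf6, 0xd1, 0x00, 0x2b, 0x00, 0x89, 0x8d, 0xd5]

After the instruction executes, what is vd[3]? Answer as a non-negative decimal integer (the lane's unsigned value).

vd[3] = 4294967257

256-bit reg / 32-bit elem → 8 lanes
whilelt: lane j active iff 8+j < 14 → j < 6 → 6 active
  i=0: sub(0xaa,0xf6) → 4294967220
  i=1: sub(0x09,0xd1) → 4294967096
  i=2: sub(0xac,0x00) → 172
  i=3: sub(0x04,0x2b) → 4294967257
  i=4: sub(0xb1,0x00) → 177
  i=5: sub(0x6a,0x89) → 4294967265
  i=6: tail/zero → 0
  i=7: tail/zero → 0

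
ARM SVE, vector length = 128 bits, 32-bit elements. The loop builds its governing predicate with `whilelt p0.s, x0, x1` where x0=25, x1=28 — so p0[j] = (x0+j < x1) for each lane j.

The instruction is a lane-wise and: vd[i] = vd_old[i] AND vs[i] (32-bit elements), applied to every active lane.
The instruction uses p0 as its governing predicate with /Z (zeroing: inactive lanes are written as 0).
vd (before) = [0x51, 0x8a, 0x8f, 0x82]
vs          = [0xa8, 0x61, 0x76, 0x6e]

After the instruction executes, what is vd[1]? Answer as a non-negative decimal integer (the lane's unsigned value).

register lanes = 128/32 = 4
whilelt: lane j active iff 25+j < 28 → j < 3 → 3 active
  i=0: and(0x51,0xa8) → 0
  i=1: and(0x8a,0x61) → 0
  i=2: and(0x8f,0x76) → 6
  i=3: tail/zero → 0

vd[1] = 0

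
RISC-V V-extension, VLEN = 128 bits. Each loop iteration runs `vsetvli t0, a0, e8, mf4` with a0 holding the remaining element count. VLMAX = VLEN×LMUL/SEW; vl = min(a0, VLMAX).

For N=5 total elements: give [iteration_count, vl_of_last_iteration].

[iterations, last_vl] = [2, 1]

VLMAX = VLEN×LMUL/SEW = 128×1/4/8 = 4
iterations = ceil(5/4) = 2; final-pass vl = 1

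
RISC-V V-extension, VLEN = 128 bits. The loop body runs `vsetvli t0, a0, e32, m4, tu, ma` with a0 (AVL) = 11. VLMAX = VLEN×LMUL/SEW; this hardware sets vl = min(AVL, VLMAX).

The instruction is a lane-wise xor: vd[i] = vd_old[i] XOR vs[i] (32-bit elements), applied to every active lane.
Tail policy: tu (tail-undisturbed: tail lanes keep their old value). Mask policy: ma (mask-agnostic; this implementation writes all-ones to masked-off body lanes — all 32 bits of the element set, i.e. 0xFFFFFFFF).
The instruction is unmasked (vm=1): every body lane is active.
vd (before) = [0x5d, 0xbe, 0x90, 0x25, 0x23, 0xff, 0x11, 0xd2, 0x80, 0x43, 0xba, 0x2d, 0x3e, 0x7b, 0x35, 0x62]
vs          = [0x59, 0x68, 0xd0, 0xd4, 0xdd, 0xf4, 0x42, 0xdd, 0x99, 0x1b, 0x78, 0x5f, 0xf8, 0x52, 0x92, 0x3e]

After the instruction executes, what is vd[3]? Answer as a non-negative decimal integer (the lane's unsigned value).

vd[3] = 241

VLMAX = (128 × 4) / 32 = 16 lanes
vl = min(AVL, VLMAX) = min(11, 16) = 11
vd[0] xor(0x5d,0x59) -> 0x04
vd[1] xor(0xbe,0x68) -> 0xd6
vd[2] xor(0x90,0xd0) -> 0x40
vd[3] xor(0x25,0xd4) -> 0xf1
vd[4] xor(0x23,0xdd) -> 0xfe
vd[5] xor(0xff,0xf4) -> 0x0b
vd[6] xor(0x11,0x42) -> 0x53
vd[7] xor(0xd2,0xdd) -> 0x0f
vd[8] xor(0x80,0x99) -> 0x19
vd[9] xor(0x43,0x1b) -> 0x58
vd[10] xor(0xba,0x78) -> 0xc2
vd[11] tail/keep -> 0x2d
vd[12] tail/keep -> 0x3e
vd[13] tail/keep -> 0x7b
vd[14] tail/keep -> 0x35
vd[15] tail/keep -> 0x62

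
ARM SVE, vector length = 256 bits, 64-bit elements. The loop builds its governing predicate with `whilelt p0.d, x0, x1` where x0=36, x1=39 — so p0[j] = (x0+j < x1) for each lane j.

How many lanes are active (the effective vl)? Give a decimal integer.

vl = 3

register lanes = 256/64 = 4
active while 36+j < 39, i.e. j ∈ [0,3) capped at 4 ⇒ 3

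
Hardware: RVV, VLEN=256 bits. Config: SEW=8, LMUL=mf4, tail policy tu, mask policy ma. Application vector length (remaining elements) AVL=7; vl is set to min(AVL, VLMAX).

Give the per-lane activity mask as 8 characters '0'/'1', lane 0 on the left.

predicate = 11111110

VLMAX = VLEN×LMUL/SEW = 256×1/4/8 = 8
vl = min(AVL, VLMAX) = min(7, 8) = 7
bits (lane 0 leftmost): 11111110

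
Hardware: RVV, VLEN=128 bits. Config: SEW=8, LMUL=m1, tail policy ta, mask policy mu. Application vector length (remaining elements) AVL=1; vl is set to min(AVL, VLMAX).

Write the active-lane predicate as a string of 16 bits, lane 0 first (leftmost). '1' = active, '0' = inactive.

predicate = 1000000000000000

VLMAX = VLEN×LMUL/SEW = 128×1/8 = 16
vl = min(AVL, VLMAX) = min(1, 16) = 1
bits (lane 0 leftmost): 1000000000000000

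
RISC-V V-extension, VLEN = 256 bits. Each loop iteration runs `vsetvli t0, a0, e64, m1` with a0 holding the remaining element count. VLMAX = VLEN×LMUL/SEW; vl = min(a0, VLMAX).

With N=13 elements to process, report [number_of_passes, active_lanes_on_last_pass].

VLMAX = VLEN×LMUL/SEW = 256×1/64 = 4
iterations = ceil(13/4) = 4; final-pass vl = 1

[iterations, last_vl] = [4, 1]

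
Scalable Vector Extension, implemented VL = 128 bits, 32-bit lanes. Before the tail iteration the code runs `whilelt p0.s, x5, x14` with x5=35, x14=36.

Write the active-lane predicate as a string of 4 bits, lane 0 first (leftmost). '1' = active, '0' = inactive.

predicate = 1000

register lanes = 128/32 = 4
active while 35+j < 36, i.e. j ∈ [0,1) capped at 4 ⇒ 1
bits (lane 0 leftmost): 1000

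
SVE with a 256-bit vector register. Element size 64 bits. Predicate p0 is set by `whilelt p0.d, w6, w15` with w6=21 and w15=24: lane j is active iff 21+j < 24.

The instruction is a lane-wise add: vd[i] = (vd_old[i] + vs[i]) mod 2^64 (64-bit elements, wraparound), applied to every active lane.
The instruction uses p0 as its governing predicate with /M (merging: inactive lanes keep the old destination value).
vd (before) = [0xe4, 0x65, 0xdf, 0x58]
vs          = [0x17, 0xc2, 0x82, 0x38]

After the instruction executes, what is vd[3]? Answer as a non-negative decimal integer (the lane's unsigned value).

lane count: 256 div 64 = 4
p0[j] = (21+j < 24); true for j=0..2 → 3 lanes set
lane  0: add(0xe4,0x17) ⇒ 0xfb
lane  1: add(0x65,0xc2) ⇒ 0x127
lane  2: add(0xdf,0x82) ⇒ 0x161
lane  3: tail/keep ⇒ 0x58

vd[3] = 88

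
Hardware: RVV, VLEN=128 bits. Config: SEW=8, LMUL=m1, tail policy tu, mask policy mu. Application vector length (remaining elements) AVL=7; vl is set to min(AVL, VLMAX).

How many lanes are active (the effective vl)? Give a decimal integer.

VLMAX = (128 × 1) / 8 = 16 lanes
AVL=7 ≤ VLMAX=16, so vl = 7

vl = 7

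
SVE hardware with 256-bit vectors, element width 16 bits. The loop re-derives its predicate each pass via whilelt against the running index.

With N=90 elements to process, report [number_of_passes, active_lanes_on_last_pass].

256-bit reg / 16-bit elem → 16 lanes
iterations = ceil(90/16) = 6; final-pass vl = 10

[iterations, last_vl] = [6, 10]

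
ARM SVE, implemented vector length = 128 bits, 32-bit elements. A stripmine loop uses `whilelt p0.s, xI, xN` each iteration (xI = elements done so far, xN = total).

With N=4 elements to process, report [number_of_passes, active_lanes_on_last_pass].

128-bit reg / 32-bit elem → 4 lanes
N=4: ⌈4/4⌉ = 1 iters; last vl = 4 − 0×4 = 4

[iterations, last_vl] = [1, 4]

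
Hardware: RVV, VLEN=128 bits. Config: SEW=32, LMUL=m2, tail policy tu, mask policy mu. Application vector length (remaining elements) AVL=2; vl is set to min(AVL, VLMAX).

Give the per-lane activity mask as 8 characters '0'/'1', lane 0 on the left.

predicate = 11000000

lanes per group: 128·2/32 = 8
vl ← min(2, 8) = 2
bits (lane 0 leftmost): 11000000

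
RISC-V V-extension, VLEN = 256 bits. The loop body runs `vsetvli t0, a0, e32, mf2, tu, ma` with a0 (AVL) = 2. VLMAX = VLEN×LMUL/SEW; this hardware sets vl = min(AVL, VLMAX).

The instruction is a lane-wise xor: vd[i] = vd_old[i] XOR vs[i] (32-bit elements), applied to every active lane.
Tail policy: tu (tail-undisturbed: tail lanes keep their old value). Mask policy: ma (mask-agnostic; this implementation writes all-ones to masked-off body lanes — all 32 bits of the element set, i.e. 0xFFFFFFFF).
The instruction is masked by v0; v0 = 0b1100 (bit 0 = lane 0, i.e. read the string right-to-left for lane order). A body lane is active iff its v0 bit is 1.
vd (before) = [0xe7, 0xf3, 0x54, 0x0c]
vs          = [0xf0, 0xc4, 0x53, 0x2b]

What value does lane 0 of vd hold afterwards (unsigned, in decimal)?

vd[0] = 4294967295

lanes per group: 256·1/2/32 = 4
AVL=2 ≤ VLMAX=4, so vl = 2
[0] mask-off/ones = 0xffffffff
[1] mask-off/ones = 0xffffffff
[2] tail/keep = 0x54
[3] tail/keep = 0x0c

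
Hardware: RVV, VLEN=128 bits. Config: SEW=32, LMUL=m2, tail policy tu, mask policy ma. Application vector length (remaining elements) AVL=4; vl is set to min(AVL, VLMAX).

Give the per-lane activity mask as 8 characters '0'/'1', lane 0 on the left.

lanes per group: 128·2/32 = 8
AVL=4 ≤ VLMAX=8, so vl = 4
bits (lane 0 leftmost): 11110000

predicate = 11110000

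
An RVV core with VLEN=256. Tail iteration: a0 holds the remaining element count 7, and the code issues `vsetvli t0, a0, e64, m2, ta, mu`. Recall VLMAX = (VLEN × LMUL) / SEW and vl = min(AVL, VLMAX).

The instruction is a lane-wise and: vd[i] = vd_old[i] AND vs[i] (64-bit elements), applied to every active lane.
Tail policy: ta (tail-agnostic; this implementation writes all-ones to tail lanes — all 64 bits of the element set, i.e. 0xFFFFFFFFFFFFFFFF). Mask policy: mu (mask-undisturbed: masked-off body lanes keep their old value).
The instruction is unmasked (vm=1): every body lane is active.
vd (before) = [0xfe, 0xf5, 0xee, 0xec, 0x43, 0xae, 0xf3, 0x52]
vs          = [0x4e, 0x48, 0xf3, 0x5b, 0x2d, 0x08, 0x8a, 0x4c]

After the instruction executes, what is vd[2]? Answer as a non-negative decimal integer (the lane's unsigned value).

VLMAX = VLEN×LMUL/SEW = 256×2/64 = 8
AVL=7 ≤ VLMAX=8, so vl = 7
[0] and(0xfe,0x4e) = 0x4e
[1] and(0xf5,0x48) = 0x40
[2] and(0xee,0xf3) = 0xe2
[3] and(0xec,0x5b) = 0x48
[4] and(0x43,0x2d) = 0x01
[5] and(0xae,0x08) = 0x08
[6] and(0xf3,0x8a) = 0x82
[7] tail/ones = 0xffffffffffffffff

vd[2] = 226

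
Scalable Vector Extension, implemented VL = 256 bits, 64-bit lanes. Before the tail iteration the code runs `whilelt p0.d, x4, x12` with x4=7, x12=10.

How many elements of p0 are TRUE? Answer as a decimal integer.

lane count: 256 div 64 = 4
whilelt: lane j active iff 7+j < 10 → j < 3 → 3 active

vl = 3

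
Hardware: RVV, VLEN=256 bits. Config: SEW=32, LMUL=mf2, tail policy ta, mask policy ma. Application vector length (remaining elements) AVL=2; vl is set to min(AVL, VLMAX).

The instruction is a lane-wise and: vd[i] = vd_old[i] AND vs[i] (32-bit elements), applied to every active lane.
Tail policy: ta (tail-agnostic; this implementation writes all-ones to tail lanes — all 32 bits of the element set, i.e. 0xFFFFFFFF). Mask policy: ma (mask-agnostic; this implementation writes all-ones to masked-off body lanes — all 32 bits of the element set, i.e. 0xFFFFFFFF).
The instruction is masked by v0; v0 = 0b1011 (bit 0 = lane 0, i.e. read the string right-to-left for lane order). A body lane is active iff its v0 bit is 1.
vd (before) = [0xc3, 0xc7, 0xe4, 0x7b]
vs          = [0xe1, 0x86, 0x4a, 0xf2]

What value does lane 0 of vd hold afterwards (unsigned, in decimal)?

vd[0] = 193

lanes per group: 256·1/2/32 = 4
vl = min(AVL, VLMAX) = min(2, 4) = 2
  i=0: and(0xc3,0xe1) → 193
  i=1: and(0xc7,0x86) → 134
  i=2: tail/ones → 4294967295
  i=3: tail/ones → 4294967295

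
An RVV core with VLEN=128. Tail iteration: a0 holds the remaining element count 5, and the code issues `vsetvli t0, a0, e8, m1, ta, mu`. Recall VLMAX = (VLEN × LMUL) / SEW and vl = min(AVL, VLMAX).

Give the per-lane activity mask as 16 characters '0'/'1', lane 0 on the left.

lanes per group: 128·1/8 = 16
AVL=5 ≤ VLMAX=16, so vl = 5
bits (lane 0 leftmost): 1111100000000000

predicate = 1111100000000000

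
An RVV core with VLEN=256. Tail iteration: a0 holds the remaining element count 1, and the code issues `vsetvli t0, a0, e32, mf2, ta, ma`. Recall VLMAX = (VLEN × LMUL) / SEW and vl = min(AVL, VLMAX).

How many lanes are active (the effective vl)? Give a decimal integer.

VLMAX = VLEN×LMUL/SEW = 256×1/2/32 = 4
AVL=1 ≤ VLMAX=4, so vl = 1

vl = 1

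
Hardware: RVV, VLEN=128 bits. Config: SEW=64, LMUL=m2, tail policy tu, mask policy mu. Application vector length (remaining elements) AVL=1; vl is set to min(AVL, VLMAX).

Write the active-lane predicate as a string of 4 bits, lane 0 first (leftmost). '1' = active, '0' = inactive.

predicate = 1000

lanes per group: 128·2/64 = 4
vl = min(AVL, VLMAX) = min(1, 4) = 1
bits (lane 0 leftmost): 1000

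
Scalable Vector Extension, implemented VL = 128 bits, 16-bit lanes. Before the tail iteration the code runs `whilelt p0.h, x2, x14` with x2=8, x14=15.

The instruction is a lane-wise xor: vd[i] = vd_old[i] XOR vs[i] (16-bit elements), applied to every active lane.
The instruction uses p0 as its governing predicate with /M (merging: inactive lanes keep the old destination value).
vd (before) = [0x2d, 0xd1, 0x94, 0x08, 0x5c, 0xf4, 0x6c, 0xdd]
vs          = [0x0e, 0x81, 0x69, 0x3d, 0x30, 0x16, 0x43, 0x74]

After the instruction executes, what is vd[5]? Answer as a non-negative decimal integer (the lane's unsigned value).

vd[5] = 226

register lanes = 128/16 = 8
whilelt: lane j active iff 8+j < 15 → j < 7 → 7 active
vd[0] xor(0x2d,0x0e) -> 0x23
vd[1] xor(0xd1,0x81) -> 0x50
vd[2] xor(0x94,0x69) -> 0xfd
vd[3] xor(0x08,0x3d) -> 0x35
vd[4] xor(0x5c,0x30) -> 0x6c
vd[5] xor(0xf4,0x16) -> 0xe2
vd[6] xor(0x6c,0x43) -> 0x2f
vd[7] tail/keep -> 0xdd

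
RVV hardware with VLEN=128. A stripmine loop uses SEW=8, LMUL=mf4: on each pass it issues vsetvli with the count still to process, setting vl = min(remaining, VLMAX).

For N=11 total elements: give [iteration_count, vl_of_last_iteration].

[iterations, last_vl] = [3, 3]

VLMAX = (128 × 1/4) / 8 = 4 lanes
N=11: ⌈11/4⌉ = 3 iters; last vl = 11 − 2×4 = 3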